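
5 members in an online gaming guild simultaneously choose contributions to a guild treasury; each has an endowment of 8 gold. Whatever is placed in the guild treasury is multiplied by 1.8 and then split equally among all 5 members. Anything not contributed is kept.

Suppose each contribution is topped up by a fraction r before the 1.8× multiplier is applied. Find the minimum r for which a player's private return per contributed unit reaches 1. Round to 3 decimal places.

1.778

With matching at rate r, one contributed unit becomes (1 + r) in the guild treasury and returns 1.8 × (1 + r) / 5 to the contributor.
Setting this equal to 1: 1 + r = 5/1.8 = 2.7778.
So the minimum matching rate is r = 2.7778 − 1 = 1.778.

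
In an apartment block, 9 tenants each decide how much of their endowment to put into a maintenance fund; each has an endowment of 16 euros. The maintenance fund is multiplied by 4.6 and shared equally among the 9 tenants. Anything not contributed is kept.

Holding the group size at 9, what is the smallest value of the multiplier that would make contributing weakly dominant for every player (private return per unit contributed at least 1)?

A contributed unit returns (multiplier)/9 to its contributor.
This reaches 1 exactly when the multiplier is 9.

9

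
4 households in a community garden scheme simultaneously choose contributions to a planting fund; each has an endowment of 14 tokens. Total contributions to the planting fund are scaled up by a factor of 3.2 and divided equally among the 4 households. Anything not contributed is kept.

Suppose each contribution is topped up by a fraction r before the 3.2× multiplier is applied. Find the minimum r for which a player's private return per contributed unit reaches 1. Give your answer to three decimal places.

0.250

With matching at rate r, one contributed unit becomes (1 + r) in the planting fund and returns 3.2 × (1 + r) / 4 to the contributor.
Setting this equal to 1: 1 + r = 4/3.2 = 1.2500.
So the minimum matching rate is r = 1.2500 − 1 = 0.250.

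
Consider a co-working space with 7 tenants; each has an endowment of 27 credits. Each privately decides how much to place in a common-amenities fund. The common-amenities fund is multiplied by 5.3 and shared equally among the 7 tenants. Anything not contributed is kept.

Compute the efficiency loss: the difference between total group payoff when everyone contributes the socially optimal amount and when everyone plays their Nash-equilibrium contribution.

812.70 credits

Each contributed unit returns 5.3/7 = 0.7571 to its contributor — below 1 — so contributing 0 is dominant for every player. At the Nash equilibrium everyone keeps their 27, and the group total is 7 × 27 = 189.
Each contributed unit returns 5.300 to the group as a whole (0.7571 to each of 7 players), which exceeds 1, so the social optimum is full contribution: group total = 5.300 × 189 = 1001.70.
Efficiency loss = 1001.70 − 189 = 812.70.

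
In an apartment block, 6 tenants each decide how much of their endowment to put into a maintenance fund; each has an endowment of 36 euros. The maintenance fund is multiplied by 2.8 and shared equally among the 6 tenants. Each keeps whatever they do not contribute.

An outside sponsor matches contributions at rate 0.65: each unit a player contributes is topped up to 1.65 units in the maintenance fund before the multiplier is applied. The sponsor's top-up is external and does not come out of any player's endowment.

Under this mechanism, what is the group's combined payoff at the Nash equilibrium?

216.00 euros

Even with the mechanism, each unit contributed returns only 2.8 × 1.65 / 6 = 0.7700 per unit of net cost, so contributing nothing is still dominant.
Everyone keeps their endowment and the group total is 6 × 36 = 216.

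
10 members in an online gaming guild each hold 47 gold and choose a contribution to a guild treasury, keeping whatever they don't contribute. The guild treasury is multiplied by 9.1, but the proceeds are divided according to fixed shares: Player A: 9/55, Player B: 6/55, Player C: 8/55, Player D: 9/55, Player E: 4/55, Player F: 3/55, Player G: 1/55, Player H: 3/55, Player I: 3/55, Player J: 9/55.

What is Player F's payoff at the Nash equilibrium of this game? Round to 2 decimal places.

A player with share s gets back 9.1·s per unit contributed, so full contribution is dominant for anyone with s > 1/9.1 = 0.1099 and zero contribution is dominant for anyone below.
Player A, Player C, Player D and Player J are above the threshold, contributing 47 each; the remaining 6 contribute 0. Total contributed: 188.
Player F keeps 47 and receives 9.1 × 188 × 3/55 = 93.32 from the guild treasury, for a payoff of 140.32.

140.32 gold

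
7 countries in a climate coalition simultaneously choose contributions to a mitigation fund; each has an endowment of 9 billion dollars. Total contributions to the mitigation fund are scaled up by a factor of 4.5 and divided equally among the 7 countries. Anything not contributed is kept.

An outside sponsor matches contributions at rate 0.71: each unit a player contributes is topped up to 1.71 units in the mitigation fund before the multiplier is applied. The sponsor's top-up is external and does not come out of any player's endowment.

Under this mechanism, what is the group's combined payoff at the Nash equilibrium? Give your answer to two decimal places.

484.79 billion dollars

Under the mechanism each unit contributed yields 4.5 × 1.71 / 7 = 1.0993 back to its contributor per unit of net cost, which exceeds 1, making full contribution the dominant choice for everyone.
So the Nash equilibrium is full contribution by all 7; the group earns 4.5 × 1.71 × 63 = 484.79.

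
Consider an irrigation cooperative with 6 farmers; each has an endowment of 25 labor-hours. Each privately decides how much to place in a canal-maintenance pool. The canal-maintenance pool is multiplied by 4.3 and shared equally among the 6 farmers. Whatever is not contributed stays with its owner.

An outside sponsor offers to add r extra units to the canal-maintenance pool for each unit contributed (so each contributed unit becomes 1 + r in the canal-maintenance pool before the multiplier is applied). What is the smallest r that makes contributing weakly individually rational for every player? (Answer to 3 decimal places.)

With matching at rate r, one contributed unit becomes (1 + r) in the canal-maintenance pool and returns 4.3 × (1 + r) / 6 to the contributor.
Setting this equal to 1: 1 + r = 6/4.3 = 1.3953.
So the minimum matching rate is r = 1.3953 − 1 = 0.395.

0.395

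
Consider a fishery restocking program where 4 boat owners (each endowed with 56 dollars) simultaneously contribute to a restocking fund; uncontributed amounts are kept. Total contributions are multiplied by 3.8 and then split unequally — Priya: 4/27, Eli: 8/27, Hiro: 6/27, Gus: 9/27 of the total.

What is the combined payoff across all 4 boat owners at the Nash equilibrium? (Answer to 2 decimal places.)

537.60 dollars

Each unit j contributes comes back to j as 3.8 × (j's share), so j prefers to contribute only if that share exceeds 1/3.8 = 0.2632; otherwise keeping the unit dominates.
Eli and Gus are above the threshold, contributing 56 each; the remaining 2 contribute 0. Total contributed: 112.
The restocking fund pays out 3.8 × 112 = 425.60 in total (split across the unequal shares, but the aggregate is all that matters for the group sum).
The 2 free-riders keep 56 each, adding 112. Group total = 112 + 425.60 = 537.60.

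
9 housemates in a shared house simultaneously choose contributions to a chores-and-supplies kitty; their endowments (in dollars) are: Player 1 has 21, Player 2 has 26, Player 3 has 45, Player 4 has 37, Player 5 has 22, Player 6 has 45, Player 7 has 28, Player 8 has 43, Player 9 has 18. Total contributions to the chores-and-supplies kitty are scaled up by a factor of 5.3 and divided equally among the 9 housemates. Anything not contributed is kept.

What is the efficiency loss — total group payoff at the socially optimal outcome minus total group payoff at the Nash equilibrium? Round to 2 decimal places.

1225.50 dollars

The private return per contributed unit is 5.3/9 = 0.5889 < 1 for every player regardless of endowment, so the Nash equilibrium is zero contribution and the group total is Σ E_j = 21 + 26 + 45 + 37 + 22 + 45 + 28 + 43 + 18 = 285.
Each contributed unit returns 5.300 to the group, so the social optimum is full contribution by everyone: group total = 5.300 × 285 = 1510.50.
Efficiency loss = (5.300 − 1) × 285 = 1225.50.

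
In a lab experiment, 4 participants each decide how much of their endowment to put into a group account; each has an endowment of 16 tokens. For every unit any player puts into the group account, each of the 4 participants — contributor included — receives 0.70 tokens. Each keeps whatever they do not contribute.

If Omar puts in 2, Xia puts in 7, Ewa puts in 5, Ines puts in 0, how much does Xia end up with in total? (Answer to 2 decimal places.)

Total contributed: 2 + 7 + 5 + 0 = 14.
Each receives 0.70 × 14 = 9.80 from the group account.
Xia keeps 16 − 7 = 9, so Xia's payoff is 9 + 9.80 = 18.80.

18.80 tokens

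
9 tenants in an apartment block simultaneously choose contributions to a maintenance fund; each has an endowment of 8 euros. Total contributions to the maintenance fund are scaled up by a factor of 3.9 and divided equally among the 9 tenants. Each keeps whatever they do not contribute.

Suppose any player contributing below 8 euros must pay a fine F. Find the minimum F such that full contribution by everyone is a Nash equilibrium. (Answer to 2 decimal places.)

4.53 euros

Given the others contribute fully, the best deviation is to contribute 0 (any partial contribution still incurs the fine and gives up units whose private return 0.4333 is below 1).
Deviating from 8 to 0 saves 8 euros but forfeits the deviator's share of the drop in the maintenance fund: 3.9/9 × 8 = 3.47.
So the deviation gain is 8 − 3.47 = 4.53, and the fine must be at least 4.53 euros to wipe it out.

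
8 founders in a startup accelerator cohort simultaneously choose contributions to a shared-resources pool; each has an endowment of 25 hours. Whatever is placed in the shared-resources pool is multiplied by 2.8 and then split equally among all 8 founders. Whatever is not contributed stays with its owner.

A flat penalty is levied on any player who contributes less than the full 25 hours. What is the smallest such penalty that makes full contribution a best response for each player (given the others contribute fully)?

Given the others contribute fully, the best deviation is to contribute 0 (any partial contribution still incurs the fine and gives up units whose private return 0.3500 is below 1).
Deviating from 25 to 0 saves 25 hours but forfeits the deviator's share of the drop in the shared-resources pool: 2.8/8 × 25 = 8.75.
So the deviation gain is 25 − 8.75 = 16.25, and the fine must be at least 16.25 hours to wipe it out.

16.25 hours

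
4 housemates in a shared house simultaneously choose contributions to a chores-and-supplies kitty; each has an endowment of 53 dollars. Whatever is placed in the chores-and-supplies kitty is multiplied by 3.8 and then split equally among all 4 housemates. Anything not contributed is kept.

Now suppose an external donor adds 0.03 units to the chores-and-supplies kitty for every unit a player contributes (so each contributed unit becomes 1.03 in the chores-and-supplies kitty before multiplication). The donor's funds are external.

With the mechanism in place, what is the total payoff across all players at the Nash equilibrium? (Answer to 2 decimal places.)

212.00 dollars

Even with the mechanism, each unit contributed returns only 3.8 × 1.03 / 4 = 0.9785 per unit of net cost, so contributing nothing is still dominant.
Everyone keeps their endowment and the group total is 4 × 53 = 212.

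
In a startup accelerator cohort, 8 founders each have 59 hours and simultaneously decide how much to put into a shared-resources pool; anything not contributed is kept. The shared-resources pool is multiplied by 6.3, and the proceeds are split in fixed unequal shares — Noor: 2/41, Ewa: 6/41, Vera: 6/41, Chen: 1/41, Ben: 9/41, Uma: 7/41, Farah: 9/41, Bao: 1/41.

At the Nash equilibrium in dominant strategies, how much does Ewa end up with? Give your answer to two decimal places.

A player with share s gets back 6.3·s per unit contributed, so full contribution is dominant for anyone with s > 1/6.3 = 0.1587 and zero contribution is dominant for anyone below.
Ben, Uma and Farah clear that bar, contributing 59 each; the remaining 5 contribute 0. Total contributed: 177.
Ewa keeps 59 and receives 6.3 × 177 × 6/41 = 163.19 from the shared-resources pool, for a payoff of 222.19.

222.19 hours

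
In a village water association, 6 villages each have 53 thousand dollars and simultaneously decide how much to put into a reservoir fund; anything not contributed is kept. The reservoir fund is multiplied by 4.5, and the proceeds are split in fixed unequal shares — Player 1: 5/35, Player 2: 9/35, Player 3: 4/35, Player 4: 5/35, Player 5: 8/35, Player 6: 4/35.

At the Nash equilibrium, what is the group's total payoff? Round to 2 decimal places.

689.00 thousand dollars

A player with share s gets back 4.5·s per unit contributed, so full contribution is dominant for anyone with s > 1/4.5 = 0.2222 and zero contribution is dominant for anyone below.
The shares above 0.2222 belong to Player 2 and Player 5, contributing 53 each; the remaining 4 contribute 0. Total contributed: 106.
The reservoir fund pays out 4.5 × 106 = 477.00 in total (split across the unequal shares, but the aggregate is all that matters for the group sum).
The 4 free-riders keep 53 each, adding 212. Group total = 212 + 477.00 = 689.00.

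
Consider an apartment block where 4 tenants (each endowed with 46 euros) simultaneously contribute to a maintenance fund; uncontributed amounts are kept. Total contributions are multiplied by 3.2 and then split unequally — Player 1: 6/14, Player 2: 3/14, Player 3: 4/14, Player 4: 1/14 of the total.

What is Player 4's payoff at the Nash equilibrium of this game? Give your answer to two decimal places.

56.51 euros

A player with share s gets back 3.2·s per unit contributed, so full contribution is dominant for anyone with s > 1/3.2 = 0.3125 and zero contribution is dominant for anyone below.
Only Player 1 (6/14) clears that bar, contributing 46; the remaining 3 contribute 0. Total contributed: 46.
Player 4 keeps 46 and receives 3.2 × 46 × 1/14 = 10.51 from the maintenance fund, for a payoff of 56.51.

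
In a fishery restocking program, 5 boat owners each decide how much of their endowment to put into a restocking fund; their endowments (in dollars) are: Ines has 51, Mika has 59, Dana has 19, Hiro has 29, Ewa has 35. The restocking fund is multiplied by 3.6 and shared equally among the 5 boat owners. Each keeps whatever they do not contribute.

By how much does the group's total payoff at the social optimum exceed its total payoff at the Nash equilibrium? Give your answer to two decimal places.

501.80 dollars

The private return per contributed unit is 3.6/5 = 0.7200 < 1 for every player regardless of endowment, so the Nash equilibrium is zero contribution and the group total is Σ E_j = 51 + 59 + 19 + 29 + 35 = 193.
Each contributed unit returns 3.600 to the group, so the social optimum is full contribution by everyone: group total = 3.600 × 193 = 694.80.
Efficiency loss = (3.600 − 1) × 193 = 501.80.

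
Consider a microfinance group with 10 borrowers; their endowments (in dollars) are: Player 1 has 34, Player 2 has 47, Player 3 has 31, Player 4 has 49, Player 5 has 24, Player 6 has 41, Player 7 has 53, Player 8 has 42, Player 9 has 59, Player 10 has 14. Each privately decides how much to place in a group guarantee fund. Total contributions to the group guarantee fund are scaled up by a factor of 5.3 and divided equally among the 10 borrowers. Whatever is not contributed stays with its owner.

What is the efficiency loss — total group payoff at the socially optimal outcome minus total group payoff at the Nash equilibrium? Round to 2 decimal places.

1694.20 dollars

The private return per contributed unit is 5.3/10 = 0.5300 < 1 for every player regardless of endowment, so the Nash equilibrium is zero contribution and the group total is Σ E_j = 34 + 47 + 31 + 49 + 24 + 41 + 53 + 42 + 59 + 14 = 394.
Each contributed unit returns 5.300 to the group, so the social optimum is full contribution by everyone: group total = 5.300 × 394 = 2088.20.
Efficiency loss = (5.300 − 1) × 394 = 1694.20.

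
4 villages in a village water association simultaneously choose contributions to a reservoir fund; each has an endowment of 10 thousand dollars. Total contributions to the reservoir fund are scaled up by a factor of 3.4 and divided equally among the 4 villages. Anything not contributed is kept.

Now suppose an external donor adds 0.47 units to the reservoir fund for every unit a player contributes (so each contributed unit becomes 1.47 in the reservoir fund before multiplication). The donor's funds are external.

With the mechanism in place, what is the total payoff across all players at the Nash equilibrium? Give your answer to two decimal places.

199.92 thousand dollars

With the mechanism, a contributed unit returns 3.4 × 1.47 / 4 = 1.2495 per unit of net cost to the contributor — now above 1 — so contributing fully is weakly dominant for every player.
At the Nash equilibrium everyone contributes 10. Group total payoff = 3.4 × 1.47 × 40 = 199.92.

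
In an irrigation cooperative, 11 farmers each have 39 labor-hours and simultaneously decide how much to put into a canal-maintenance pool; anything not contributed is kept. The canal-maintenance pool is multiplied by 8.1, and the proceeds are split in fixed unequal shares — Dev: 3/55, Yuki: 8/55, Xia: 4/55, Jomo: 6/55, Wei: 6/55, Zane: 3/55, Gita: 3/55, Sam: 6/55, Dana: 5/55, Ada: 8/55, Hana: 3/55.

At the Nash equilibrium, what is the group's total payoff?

982.80 labor-hours

A player with share s gets back 8.1·s per unit contributed, so full contribution is dominant for anyone with s > 1/8.1 = 0.1235 and zero contribution is dominant for anyone below.
Yuki and Ada are above the threshold, contributing 39 each; the remaining 9 contribute 0. Total contributed: 78.
The canal-maintenance pool pays out 8.1 × 78 = 631.80 in total (split across the unequal shares, but the aggregate is all that matters for the group sum).
The 9 free-riders keep 39 each, adding 351. Group total = 351 + 631.80 = 982.80.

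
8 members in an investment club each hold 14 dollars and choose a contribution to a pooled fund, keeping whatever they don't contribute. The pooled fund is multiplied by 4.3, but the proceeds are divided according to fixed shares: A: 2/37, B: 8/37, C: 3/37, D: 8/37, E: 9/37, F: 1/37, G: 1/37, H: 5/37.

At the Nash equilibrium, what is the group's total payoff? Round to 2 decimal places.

A player with share s gets back 4.3·s per unit contributed, so full contribution is dominant for anyone with s > 1/4.3 = 0.2326 and zero contribution is dominant for anyone below.
Only E (9/37) clears that bar, contributing 14; the remaining 7 contribute 0. Total contributed: 14.
The pooled fund pays out 4.3 × 14 = 60.20 in total (split across the unequal shares, but the aggregate is all that matters for the group sum).
The 7 free-riders keep 14 each, adding 98. Group total = 98 + 60.20 = 158.20.

158.20 dollars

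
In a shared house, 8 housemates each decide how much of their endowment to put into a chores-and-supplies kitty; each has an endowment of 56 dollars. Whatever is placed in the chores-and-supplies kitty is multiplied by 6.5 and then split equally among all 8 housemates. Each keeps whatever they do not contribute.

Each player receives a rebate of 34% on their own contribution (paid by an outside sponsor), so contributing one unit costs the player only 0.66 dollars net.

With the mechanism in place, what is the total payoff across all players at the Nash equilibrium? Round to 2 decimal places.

The effective private return per unit is now (6.5/8) / 0.66 = 1.2311 > 1, so every player's dominant strategy flips to full contribution.
So the Nash equilibrium is full contribution by all 8; the group earns 8 × (56 × 0.34 + 6.5 × 56) = 3064.32.

3064.32 dollars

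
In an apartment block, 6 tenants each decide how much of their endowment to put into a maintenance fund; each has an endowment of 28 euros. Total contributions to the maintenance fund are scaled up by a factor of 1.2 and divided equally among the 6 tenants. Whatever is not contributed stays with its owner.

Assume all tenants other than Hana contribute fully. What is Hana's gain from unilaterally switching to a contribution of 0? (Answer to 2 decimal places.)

22.40 euros

Switching from a contribution of 28 to 0 lets Hana keep an extra 28 euros, but lowers the maintenance fund by 28, which costs Hana their own share of that drop: 1.2/6 × 28 = 5.60.
Net gain = 28 − 5.60 = 22.40. The private return per contributed unit (0.2000) is below 1, so free-riding is indeed the best response regardless of what the others do.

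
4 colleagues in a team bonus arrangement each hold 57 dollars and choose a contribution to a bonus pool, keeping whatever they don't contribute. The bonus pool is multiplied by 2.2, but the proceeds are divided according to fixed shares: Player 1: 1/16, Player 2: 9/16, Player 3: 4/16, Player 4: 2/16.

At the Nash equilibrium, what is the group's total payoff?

296.40 dollars

A player with share s gets back 2.2·s per unit contributed, so full contribution is dominant for anyone with s > 1/2.2 = 0.4545 and zero contribution is dominant for anyone below.
Player 2 alone (share 9/16) is above the threshold, contributing 57; the remaining 3 contribute 0. Total contributed: 57.
The bonus pool pays out 2.2 × 57 = 125.40 in total (split across the unequal shares, but the aggregate is all that matters for the group sum).
The 3 free-riders keep 57 each, adding 171. Group total = 171 + 125.40 = 296.40.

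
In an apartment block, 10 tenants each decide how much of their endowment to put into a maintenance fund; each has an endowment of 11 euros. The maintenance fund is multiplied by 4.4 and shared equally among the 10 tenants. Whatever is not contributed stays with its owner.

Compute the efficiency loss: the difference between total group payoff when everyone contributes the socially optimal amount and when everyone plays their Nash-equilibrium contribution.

Each contributed unit returns 4.4/10 = 0.4400 to its contributor — below 1 — so contributing 0 is dominant for every player. At the Nash equilibrium everyone keeps their 11, and the group total is 10 × 11 = 110.
Each contributed unit returns 4.400 to the group as a whole (0.4400 to each of 10 players), which exceeds 1, so the social optimum is full contribution: group total = 4.400 × 110 = 484.00.
Efficiency loss = 484.00 − 110 = 374.00.

374.00 euros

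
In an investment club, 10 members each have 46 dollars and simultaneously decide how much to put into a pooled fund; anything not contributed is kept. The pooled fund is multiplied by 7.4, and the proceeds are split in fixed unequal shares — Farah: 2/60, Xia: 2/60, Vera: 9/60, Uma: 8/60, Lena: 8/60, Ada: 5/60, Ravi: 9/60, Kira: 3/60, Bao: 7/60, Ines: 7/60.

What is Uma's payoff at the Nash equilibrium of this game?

136.77 dollars

Each unit j contributes comes back to j as 7.4 × (j's share), so j prefers to contribute only if that share exceeds 1/7.4 = 0.1351; otherwise keeping the unit dominates.
Vera and Ravi clear that bar, contributing 46 each; the remaining 8 contribute 0. Total contributed: 92.
Uma keeps 46 and receives 7.4 × 92 × 8/60 = 90.77 from the pooled fund, for a payoff of 136.77.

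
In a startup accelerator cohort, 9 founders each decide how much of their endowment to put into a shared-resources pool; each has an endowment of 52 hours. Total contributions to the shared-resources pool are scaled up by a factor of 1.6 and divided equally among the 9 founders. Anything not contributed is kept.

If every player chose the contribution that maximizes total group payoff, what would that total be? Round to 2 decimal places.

Each contributed unit returns 1.600 to the group as a whole (0.1778 to each of 9 players), which exceeds 1, so the social optimum is full contribution: group total = 1.600 × 468 = 748.80.

748.80 hours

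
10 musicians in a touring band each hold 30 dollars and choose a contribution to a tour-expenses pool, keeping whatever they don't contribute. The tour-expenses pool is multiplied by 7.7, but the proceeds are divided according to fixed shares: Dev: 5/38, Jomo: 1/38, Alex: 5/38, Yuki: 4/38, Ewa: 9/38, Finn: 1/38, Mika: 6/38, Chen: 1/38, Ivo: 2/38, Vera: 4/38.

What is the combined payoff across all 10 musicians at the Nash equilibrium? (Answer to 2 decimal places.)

1104.00 dollars

Each unit j contributes comes back to j as 7.7 × (j's share), so j prefers to contribute only if that share exceeds 1/7.7 = 0.1299; otherwise keeping the unit dominates.
The shares above 0.1299 belong to Dev, Alex, Ewa and Mika, contributing 30 each; the remaining 6 contribute 0. Total contributed: 120.
The tour-expenses pool pays out 7.7 × 120 = 924.00 in total (split across the unequal shares, but the aggregate is all that matters for the group sum).
The 6 free-riders keep 30 each, adding 180. Group total = 180 + 924.00 = 1104.00.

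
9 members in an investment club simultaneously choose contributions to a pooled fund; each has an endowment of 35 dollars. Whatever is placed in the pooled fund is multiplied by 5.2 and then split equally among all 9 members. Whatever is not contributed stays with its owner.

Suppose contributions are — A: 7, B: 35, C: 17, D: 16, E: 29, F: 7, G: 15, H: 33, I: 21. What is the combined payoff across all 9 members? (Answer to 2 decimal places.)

1071.00 dollars

Total contributed: 7 + 35 + 17 + 16 + 29 + 7 + 15 + 33 + 21 = 180; total kept: 9 × 35 − 180 = 135.
The pooled fund pays out 5.2 × 180 = 936.00 in aggregate.
Group total = 135 + 936.00 = 1071.00.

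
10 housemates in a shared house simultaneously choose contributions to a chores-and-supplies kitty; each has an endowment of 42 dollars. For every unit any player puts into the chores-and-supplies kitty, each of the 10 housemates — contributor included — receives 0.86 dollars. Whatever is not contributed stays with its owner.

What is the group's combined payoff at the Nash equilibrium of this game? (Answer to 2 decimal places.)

The private return per contributed unit is 0.86 < 1, so contributing 0 is dominant for every player. At the Nash equilibrium everyone keeps their 42, and the group total is 10 × 42 = 420.

420.00 dollars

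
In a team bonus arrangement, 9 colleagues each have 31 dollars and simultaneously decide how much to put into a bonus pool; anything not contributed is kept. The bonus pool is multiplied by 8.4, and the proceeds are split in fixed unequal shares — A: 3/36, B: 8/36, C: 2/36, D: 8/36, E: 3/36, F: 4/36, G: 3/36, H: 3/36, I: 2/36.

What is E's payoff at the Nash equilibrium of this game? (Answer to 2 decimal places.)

For player j, contributing a unit is worthwhile iff 8.4 × (j's share) ≥ 1, i.e. iff j's share is at least 0.1190.
B and D clear that bar, contributing 31 each; the remaining 7 contribute 0. Total contributed: 62.
E keeps 31 and receives 8.4 × 62 × 3/36 = 43.40 from the bonus pool, for a payoff of 74.40.

74.40 dollars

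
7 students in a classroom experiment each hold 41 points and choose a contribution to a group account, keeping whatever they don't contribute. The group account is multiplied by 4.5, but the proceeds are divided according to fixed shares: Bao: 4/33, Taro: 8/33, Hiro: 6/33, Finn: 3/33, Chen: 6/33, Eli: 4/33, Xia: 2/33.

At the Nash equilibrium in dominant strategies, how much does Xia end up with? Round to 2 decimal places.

52.18 points

For player j, contributing a unit is worthwhile iff 4.5 × (j's share) ≥ 1, i.e. iff j's share is at least 0.2222.
Only Taro (8/33) clears that bar, contributing 41; the remaining 6 contribute 0. Total contributed: 41.
Xia keeps 41 and receives 4.5 × 41 × 2/33 = 11.18 from the group account, for a payoff of 52.18.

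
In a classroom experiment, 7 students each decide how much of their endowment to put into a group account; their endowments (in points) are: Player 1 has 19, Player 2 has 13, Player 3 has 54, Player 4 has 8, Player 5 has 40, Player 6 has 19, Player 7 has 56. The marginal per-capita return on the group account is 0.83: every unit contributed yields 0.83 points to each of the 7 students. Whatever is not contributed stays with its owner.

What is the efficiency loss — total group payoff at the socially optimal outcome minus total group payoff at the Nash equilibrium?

The private return per contributed unit is 0.83 < 1 for everyone, so the Nash equilibrium is zero contribution and the group total is Σ E_j = 19 + 13 + 54 + 8 + 40 + 19 + 56 = 209.
Each contributed unit returns 5.810 to the group, so the social optimum is full contribution by everyone: group total = 5.810 × 209 = 1214.29.
Efficiency loss = (5.810 − 1) × 209 = 1005.29.

1005.29 points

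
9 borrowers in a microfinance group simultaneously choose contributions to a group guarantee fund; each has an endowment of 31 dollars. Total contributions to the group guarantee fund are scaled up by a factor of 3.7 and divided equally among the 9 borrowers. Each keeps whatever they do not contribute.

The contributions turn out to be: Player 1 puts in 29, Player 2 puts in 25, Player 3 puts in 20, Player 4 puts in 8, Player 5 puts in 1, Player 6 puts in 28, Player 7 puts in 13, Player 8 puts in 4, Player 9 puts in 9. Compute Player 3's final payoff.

67.32 dollars

Total contributed: 29 + 25 + 20 + 8 + 1 + 28 + 13 + 4 + 9 = 137.
Each receives 3.7 × 137 / 9 = 56.32 from the group guarantee fund.
Player 3 keeps 31 − 20 = 11, so Player 3's payoff is 11 + 56.32 = 67.32.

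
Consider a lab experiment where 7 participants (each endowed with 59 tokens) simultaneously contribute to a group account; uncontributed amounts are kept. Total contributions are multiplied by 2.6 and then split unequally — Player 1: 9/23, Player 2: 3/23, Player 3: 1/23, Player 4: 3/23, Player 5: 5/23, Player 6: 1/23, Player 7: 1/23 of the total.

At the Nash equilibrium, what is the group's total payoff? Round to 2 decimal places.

507.40 tokens

For player j, contributing a unit is worthwhile iff 2.6 × (j's share) ≥ 1, i.e. iff j's share is at least 0.3846.
Player 1 alone (share 9/23) is above the threshold, contributing 59; the remaining 6 contribute 0. Total contributed: 59.
The group account pays out 2.6 × 59 = 153.40 in total (split across the unequal shares, but the aggregate is all that matters for the group sum).
The 6 free-riders keep 59 each, adding 354. Group total = 354 + 153.40 = 507.40.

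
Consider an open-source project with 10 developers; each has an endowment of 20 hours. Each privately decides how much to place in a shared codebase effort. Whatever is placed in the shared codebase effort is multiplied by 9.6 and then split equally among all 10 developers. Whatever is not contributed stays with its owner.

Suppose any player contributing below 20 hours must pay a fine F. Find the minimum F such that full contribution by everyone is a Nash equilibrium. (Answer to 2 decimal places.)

0.80 hours

Given the others contribute fully, the best deviation is to contribute 0 (any partial contribution still incurs the fine and gives up units whose private return 0.9600 is below 1).
Deviating from 20 to 0 saves 20 hours but forfeits the deviator's share of the drop in the shared codebase effort: 9.6/10 × 20 = 19.20.
So the deviation gain is 20 − 19.20 = 0.80, and the fine must be at least 0.80 hours to wipe it out.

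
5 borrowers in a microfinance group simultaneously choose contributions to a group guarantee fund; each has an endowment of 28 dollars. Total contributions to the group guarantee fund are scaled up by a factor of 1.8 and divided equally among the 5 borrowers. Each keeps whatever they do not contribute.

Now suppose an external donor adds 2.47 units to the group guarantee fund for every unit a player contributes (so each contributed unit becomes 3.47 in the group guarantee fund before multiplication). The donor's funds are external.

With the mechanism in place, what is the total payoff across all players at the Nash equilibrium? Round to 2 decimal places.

The effective private return per unit is now 1.8 × 3.47 / 5 = 1.2492 > 1, so every player's dominant strategy flips to full contribution.
So the Nash equilibrium is full contribution by all 5; the group earns 1.8 × 3.47 × 140 = 874.44.

874.44 dollars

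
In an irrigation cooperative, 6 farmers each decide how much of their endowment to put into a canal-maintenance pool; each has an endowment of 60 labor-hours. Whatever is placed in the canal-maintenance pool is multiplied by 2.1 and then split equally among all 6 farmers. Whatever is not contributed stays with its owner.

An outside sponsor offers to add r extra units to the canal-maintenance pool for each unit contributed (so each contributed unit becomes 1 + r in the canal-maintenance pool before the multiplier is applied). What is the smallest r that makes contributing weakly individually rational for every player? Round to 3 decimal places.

1.857

With matching at rate r, one contributed unit becomes (1 + r) in the canal-maintenance pool and returns 2.1 × (1 + r) / 6 to the contributor.
Setting this equal to 1: 1 + r = 6/2.1 = 2.8571.
So the minimum matching rate is r = 2.8571 − 1 = 1.857.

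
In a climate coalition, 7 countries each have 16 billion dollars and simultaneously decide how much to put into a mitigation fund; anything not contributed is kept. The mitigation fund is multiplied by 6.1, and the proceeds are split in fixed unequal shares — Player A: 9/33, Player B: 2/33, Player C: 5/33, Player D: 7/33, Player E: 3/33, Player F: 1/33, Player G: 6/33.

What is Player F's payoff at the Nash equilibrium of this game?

A player with share s gets back 6.1·s per unit contributed, so full contribution is dominant for anyone with s > 1/6.1 = 0.1639 and zero contribution is dominant for anyone below.
The shares above 0.1639 belong to Player A, Player D and Player G, contributing 16 each; the remaining 4 contribute 0. Total contributed: 48.
Player F keeps 16 and receives 6.1 × 48 × 1/33 = 8.87 from the mitigation fund, for a payoff of 24.87.

24.87 billion dollars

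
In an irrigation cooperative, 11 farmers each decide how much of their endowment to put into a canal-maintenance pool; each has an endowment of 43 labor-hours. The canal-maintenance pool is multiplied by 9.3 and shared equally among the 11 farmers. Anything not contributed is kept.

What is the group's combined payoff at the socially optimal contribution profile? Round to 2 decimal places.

Each contributed unit returns 9.300 to the group as a whole (0.8455 to each of 11 players), which exceeds 1, so the social optimum is full contribution: group total = 9.300 × 473 = 4398.90.

4398.90 labor-hours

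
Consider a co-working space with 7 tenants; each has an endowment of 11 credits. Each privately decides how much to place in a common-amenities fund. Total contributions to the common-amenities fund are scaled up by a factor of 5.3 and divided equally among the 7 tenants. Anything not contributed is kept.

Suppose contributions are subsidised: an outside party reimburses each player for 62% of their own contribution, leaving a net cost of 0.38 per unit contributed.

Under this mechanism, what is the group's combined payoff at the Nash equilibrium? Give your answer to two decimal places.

Under the mechanism each unit contributed yields (5.3/7) / 0.38 = 1.9925 back to its contributor per unit of net cost, which exceeds 1, making full contribution the dominant choice for everyone.
At the Nash equilibrium everyone contributes 11. Group total payoff = 7 × (11 × 0.62 + 5.3 × 11) = 455.84.

455.84 credits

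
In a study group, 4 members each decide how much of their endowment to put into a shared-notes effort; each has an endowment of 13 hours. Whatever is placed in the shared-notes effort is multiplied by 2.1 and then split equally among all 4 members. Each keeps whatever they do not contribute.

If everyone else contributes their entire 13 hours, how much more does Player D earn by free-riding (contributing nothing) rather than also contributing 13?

Switching from a contribution of 13 to 0 lets Player D keep an extra 13 hours, but lowers the shared-notes effort by 13, which costs Player D their own share of that drop: 2.1/4 × 13 = 6.82.
Net gain = 13 − 6.82 = 6.18. The private return per contributed unit (0.5250) is below 1, so free-riding is indeed the best response regardless of what the others do.

6.18 hours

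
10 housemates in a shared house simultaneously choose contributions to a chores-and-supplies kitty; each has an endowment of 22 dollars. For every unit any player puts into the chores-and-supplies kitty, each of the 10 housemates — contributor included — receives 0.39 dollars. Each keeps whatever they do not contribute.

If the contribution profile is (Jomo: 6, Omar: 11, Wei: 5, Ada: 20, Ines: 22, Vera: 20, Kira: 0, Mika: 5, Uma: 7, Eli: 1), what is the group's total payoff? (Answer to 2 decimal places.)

501.30 dollars

Total contributed: 6 + 11 + 5 + 20 + 22 + 20 + 0 + 5 + 7 + 1 = 97; total kept: 10 × 22 − 97 = 123.
The chores-and-supplies kitty pays out 0.39 × 10 × 97 = 378.30 in aggregate.
Group total = 123 + 378.30 = 501.30.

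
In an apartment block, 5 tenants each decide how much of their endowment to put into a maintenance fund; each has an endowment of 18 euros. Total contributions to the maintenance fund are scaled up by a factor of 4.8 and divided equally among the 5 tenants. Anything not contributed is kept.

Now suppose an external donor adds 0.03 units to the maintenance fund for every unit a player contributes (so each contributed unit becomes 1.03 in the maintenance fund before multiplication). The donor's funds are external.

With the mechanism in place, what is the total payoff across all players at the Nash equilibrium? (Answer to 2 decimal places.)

90.00 euros

With the mechanism, a contributed unit returns 4.8 × 1.03 / 5 = 0.9888 per unit of net cost — still below 1 — so contributing 0 remains dominant for every player.
Everyone keeps their endowment and the group total is 5 × 18 = 90.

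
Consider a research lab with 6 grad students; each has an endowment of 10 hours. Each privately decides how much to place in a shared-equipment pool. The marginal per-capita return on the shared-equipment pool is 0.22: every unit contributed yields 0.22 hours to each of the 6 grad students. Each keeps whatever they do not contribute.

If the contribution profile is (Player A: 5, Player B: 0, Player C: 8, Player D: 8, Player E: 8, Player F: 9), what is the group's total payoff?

72.16 hours

Total contributed: 5 + 0 + 8 + 8 + 8 + 9 = 38; total kept: 6 × 10 − 38 = 22.
The shared-equipment pool pays out 0.22 × 6 × 38 = 50.16 in aggregate.
Group total = 22 + 50.16 = 72.16.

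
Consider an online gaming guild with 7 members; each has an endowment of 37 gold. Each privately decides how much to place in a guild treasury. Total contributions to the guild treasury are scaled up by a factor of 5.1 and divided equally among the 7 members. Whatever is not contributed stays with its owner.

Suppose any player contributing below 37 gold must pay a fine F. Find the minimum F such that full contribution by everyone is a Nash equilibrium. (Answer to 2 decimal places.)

Given the others contribute fully, the best deviation is to contribute 0 (any partial contribution still incurs the fine and gives up units whose private return 0.7286 is below 1).
Deviating from 37 to 0 saves 37 gold but forfeits the deviator's share of the drop in the guild treasury: 5.1/7 × 37 = 26.96.
So the deviation gain is 37 − 26.96 = 10.04, and the fine must be at least 10.04 gold to wipe it out.

10.04 gold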